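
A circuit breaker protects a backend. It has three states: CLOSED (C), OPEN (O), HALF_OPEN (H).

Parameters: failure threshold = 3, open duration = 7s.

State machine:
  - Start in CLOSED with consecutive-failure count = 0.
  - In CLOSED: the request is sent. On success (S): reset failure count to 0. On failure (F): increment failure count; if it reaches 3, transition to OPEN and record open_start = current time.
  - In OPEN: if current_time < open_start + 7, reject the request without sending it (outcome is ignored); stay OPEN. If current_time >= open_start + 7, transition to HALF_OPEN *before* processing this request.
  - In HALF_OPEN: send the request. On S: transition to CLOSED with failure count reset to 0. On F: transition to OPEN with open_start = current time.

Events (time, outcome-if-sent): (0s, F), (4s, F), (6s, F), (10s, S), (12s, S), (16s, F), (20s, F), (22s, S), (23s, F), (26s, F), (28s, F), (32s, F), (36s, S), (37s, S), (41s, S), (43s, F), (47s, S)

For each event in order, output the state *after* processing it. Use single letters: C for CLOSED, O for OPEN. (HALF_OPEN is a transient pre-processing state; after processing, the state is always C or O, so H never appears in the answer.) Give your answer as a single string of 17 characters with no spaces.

Answer: CCOOOOOOOOOOOOCCC

Derivation:
State after each event:
  event#1 t=0s outcome=F: state=CLOSED
  event#2 t=4s outcome=F: state=CLOSED
  event#3 t=6s outcome=F: state=OPEN
  event#4 t=10s outcome=S: state=OPEN
  event#5 t=12s outcome=S: state=OPEN
  event#6 t=16s outcome=F: state=OPEN
  event#7 t=20s outcome=F: state=OPEN
  event#8 t=22s outcome=S: state=OPEN
  event#9 t=23s outcome=F: state=OPEN
  event#10 t=26s outcome=F: state=OPEN
  event#11 t=28s outcome=F: state=OPEN
  event#12 t=32s outcome=F: state=OPEN
  event#13 t=36s outcome=S: state=OPEN
  event#14 t=37s outcome=S: state=OPEN
  event#15 t=41s outcome=S: state=CLOSED
  event#16 t=43s outcome=F: state=CLOSED
  event#17 t=47s outcome=S: state=CLOSED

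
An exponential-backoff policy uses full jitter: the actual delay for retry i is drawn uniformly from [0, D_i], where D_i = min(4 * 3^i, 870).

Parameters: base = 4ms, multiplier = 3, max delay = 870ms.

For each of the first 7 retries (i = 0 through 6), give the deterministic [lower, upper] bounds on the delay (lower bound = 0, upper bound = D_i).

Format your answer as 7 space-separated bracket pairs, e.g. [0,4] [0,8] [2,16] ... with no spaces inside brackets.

Answer: [0,4] [0,12] [0,36] [0,108] [0,324] [0,870] [0,870]

Derivation:
Computing bounds per retry:
  i=0: D_i=min(4*3^0,870)=4, bounds=[0,4]
  i=1: D_i=min(4*3^1,870)=12, bounds=[0,12]
  i=2: D_i=min(4*3^2,870)=36, bounds=[0,36]
  i=3: D_i=min(4*3^3,870)=108, bounds=[0,108]
  i=4: D_i=min(4*3^4,870)=324, bounds=[0,324]
  i=5: D_i=min(4*3^5,870)=870, bounds=[0,870]
  i=6: D_i=min(4*3^6,870)=870, bounds=[0,870]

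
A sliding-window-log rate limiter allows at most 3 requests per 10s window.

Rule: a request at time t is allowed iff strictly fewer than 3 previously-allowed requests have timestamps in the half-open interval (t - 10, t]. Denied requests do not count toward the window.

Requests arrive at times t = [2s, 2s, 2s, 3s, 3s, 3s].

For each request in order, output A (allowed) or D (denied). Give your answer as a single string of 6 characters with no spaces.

Answer: AAADDD

Derivation:
Tracking allowed requests in the window:
  req#1 t=2s: ALLOW
  req#2 t=2s: ALLOW
  req#3 t=2s: ALLOW
  req#4 t=3s: DENY
  req#5 t=3s: DENY
  req#6 t=3s: DENY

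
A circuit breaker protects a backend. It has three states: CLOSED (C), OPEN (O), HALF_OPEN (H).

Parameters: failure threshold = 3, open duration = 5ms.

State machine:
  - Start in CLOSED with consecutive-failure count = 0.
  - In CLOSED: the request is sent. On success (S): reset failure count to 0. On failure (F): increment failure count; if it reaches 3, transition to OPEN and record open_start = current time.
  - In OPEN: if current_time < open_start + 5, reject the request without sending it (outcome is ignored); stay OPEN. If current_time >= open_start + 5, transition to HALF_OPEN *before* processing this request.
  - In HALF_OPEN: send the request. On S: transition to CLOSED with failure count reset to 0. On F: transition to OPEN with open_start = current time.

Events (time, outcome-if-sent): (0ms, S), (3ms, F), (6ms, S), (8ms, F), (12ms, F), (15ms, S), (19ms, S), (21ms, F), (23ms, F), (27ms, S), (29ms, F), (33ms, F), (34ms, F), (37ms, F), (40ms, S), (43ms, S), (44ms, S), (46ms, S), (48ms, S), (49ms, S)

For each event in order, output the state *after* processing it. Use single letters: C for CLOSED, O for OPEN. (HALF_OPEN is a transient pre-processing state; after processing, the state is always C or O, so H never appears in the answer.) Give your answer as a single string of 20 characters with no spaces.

State after each event:
  event#1 t=0ms outcome=S: state=CLOSED
  event#2 t=3ms outcome=F: state=CLOSED
  event#3 t=6ms outcome=S: state=CLOSED
  event#4 t=8ms outcome=F: state=CLOSED
  event#5 t=12ms outcome=F: state=CLOSED
  event#6 t=15ms outcome=S: state=CLOSED
  event#7 t=19ms outcome=S: state=CLOSED
  event#8 t=21ms outcome=F: state=CLOSED
  event#9 t=23ms outcome=F: state=CLOSED
  event#10 t=27ms outcome=S: state=CLOSED
  event#11 t=29ms outcome=F: state=CLOSED
  event#12 t=33ms outcome=F: state=CLOSED
  event#13 t=34ms outcome=F: state=OPEN
  event#14 t=37ms outcome=F: state=OPEN
  event#15 t=40ms outcome=S: state=CLOSED
  event#16 t=43ms outcome=S: state=CLOSED
  event#17 t=44ms outcome=S: state=CLOSED
  event#18 t=46ms outcome=S: state=CLOSED
  event#19 t=48ms outcome=S: state=CLOSED
  event#20 t=49ms outcome=S: state=CLOSED

Answer: CCCCCCCCCCCCOOCCCCCC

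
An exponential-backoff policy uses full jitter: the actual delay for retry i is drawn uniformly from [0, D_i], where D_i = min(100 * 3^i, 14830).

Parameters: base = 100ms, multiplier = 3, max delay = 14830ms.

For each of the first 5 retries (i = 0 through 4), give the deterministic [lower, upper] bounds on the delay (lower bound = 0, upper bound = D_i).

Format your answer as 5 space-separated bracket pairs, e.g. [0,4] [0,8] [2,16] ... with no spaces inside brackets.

Answer: [0,100] [0,300] [0,900] [0,2700] [0,8100]

Derivation:
Computing bounds per retry:
  i=0: D_i=min(100*3^0,14830)=100, bounds=[0,100]
  i=1: D_i=min(100*3^1,14830)=300, bounds=[0,300]
  i=2: D_i=min(100*3^2,14830)=900, bounds=[0,900]
  i=3: D_i=min(100*3^3,14830)=2700, bounds=[0,2700]
  i=4: D_i=min(100*3^4,14830)=8100, bounds=[0,8100]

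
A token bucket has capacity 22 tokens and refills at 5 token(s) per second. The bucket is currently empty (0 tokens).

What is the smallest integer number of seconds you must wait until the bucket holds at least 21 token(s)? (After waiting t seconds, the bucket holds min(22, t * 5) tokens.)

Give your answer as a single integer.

Answer: 5

Derivation:
Need t * 5 >= 21, so t >= 21/5.
Smallest integer t = ceil(21/5) = 5.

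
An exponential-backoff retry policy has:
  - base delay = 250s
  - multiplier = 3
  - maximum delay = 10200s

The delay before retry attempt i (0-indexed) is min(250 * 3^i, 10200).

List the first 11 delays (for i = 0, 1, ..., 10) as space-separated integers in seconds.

Computing each delay:
  i=0: min(250*3^0, 10200) = 250
  i=1: min(250*3^1, 10200) = 750
  i=2: min(250*3^2, 10200) = 2250
  i=3: min(250*3^3, 10200) = 6750
  i=4: min(250*3^4, 10200) = 10200
  i=5: min(250*3^5, 10200) = 10200
  i=6: min(250*3^6, 10200) = 10200
  i=7: min(250*3^7, 10200) = 10200
  i=8: min(250*3^8, 10200) = 10200
  i=9: min(250*3^9, 10200) = 10200
  i=10: min(250*3^10, 10200) = 10200

Answer: 250 750 2250 6750 10200 10200 10200 10200 10200 10200 10200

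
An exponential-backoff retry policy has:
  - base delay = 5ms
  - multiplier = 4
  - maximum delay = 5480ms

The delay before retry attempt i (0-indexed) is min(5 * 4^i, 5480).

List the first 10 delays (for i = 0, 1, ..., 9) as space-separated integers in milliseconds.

Answer: 5 20 80 320 1280 5120 5480 5480 5480 5480

Derivation:
Computing each delay:
  i=0: min(5*4^0, 5480) = 5
  i=1: min(5*4^1, 5480) = 20
  i=2: min(5*4^2, 5480) = 80
  i=3: min(5*4^3, 5480) = 320
  i=4: min(5*4^4, 5480) = 1280
  i=5: min(5*4^5, 5480) = 5120
  i=6: min(5*4^6, 5480) = 5480
  i=7: min(5*4^7, 5480) = 5480
  i=8: min(5*4^8, 5480) = 5480
  i=9: min(5*4^9, 5480) = 5480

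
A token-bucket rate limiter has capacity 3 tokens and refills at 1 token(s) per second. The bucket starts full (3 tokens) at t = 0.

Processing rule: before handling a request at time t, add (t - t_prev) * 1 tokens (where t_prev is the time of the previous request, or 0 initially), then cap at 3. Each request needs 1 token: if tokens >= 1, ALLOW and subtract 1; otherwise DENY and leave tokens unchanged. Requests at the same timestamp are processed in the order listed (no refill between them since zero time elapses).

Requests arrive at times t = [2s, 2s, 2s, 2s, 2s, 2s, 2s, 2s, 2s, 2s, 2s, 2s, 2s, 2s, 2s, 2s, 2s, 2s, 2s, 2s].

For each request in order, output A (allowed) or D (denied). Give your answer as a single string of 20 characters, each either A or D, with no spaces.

Answer: AAADDDDDDDDDDDDDDDDD

Derivation:
Simulating step by step:
  req#1 t=2s: ALLOW
  req#2 t=2s: ALLOW
  req#3 t=2s: ALLOW
  req#4 t=2s: DENY
  req#5 t=2s: DENY
  req#6 t=2s: DENY
  req#7 t=2s: DENY
  req#8 t=2s: DENY
  req#9 t=2s: DENY
  req#10 t=2s: DENY
  req#11 t=2s: DENY
  req#12 t=2s: DENY
  req#13 t=2s: DENY
  req#14 t=2s: DENY
  req#15 t=2s: DENY
  req#16 t=2s: DENY
  req#17 t=2s: DENY
  req#18 t=2s: DENY
  req#19 t=2s: DENY
  req#20 t=2s: DENY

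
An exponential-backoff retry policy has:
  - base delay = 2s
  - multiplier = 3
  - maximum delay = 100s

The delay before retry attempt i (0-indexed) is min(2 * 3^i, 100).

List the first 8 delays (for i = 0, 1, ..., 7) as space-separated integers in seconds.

Answer: 2 6 18 54 100 100 100 100

Derivation:
Computing each delay:
  i=0: min(2*3^0, 100) = 2
  i=1: min(2*3^1, 100) = 6
  i=2: min(2*3^2, 100) = 18
  i=3: min(2*3^3, 100) = 54
  i=4: min(2*3^4, 100) = 100
  i=5: min(2*3^5, 100) = 100
  i=6: min(2*3^6, 100) = 100
  i=7: min(2*3^7, 100) = 100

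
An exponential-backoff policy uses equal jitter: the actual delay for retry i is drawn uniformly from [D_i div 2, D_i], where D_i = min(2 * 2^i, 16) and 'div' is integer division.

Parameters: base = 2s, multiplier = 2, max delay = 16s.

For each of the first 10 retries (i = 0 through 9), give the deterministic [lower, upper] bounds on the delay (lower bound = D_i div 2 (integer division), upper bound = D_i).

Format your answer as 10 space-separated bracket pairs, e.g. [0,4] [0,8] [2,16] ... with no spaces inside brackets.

Computing bounds per retry:
  i=0: D_i=min(2*2^0,16)=2, bounds=[1,2]
  i=1: D_i=min(2*2^1,16)=4, bounds=[2,4]
  i=2: D_i=min(2*2^2,16)=8, bounds=[4,8]
  i=3: D_i=min(2*2^3,16)=16, bounds=[8,16]
  i=4: D_i=min(2*2^4,16)=16, bounds=[8,16]
  i=5: D_i=min(2*2^5,16)=16, bounds=[8,16]
  i=6: D_i=min(2*2^6,16)=16, bounds=[8,16]
  i=7: D_i=min(2*2^7,16)=16, bounds=[8,16]
  i=8: D_i=min(2*2^8,16)=16, bounds=[8,16]
  i=9: D_i=min(2*2^9,16)=16, bounds=[8,16]

Answer: [1,2] [2,4] [4,8] [8,16] [8,16] [8,16] [8,16] [8,16] [8,16] [8,16]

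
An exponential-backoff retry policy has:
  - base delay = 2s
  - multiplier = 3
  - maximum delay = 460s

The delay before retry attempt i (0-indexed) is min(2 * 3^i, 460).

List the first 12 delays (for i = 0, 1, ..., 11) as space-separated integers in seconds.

Answer: 2 6 18 54 162 460 460 460 460 460 460 460

Derivation:
Computing each delay:
  i=0: min(2*3^0, 460) = 2
  i=1: min(2*3^1, 460) = 6
  i=2: min(2*3^2, 460) = 18
  i=3: min(2*3^3, 460) = 54
  i=4: min(2*3^4, 460) = 162
  i=5: min(2*3^5, 460) = 460
  i=6: min(2*3^6, 460) = 460
  i=7: min(2*3^7, 460) = 460
  i=8: min(2*3^8, 460) = 460
  i=9: min(2*3^9, 460) = 460
  i=10: min(2*3^10, 460) = 460
  i=11: min(2*3^11, 460) = 460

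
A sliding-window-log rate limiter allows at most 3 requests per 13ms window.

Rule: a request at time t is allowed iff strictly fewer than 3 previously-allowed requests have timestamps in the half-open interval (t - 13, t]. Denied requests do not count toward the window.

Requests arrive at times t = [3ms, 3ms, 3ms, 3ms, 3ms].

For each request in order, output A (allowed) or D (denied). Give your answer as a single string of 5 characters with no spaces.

Answer: AAADD

Derivation:
Tracking allowed requests in the window:
  req#1 t=3ms: ALLOW
  req#2 t=3ms: ALLOW
  req#3 t=3ms: ALLOW
  req#4 t=3ms: DENY
  req#5 t=3ms: DENY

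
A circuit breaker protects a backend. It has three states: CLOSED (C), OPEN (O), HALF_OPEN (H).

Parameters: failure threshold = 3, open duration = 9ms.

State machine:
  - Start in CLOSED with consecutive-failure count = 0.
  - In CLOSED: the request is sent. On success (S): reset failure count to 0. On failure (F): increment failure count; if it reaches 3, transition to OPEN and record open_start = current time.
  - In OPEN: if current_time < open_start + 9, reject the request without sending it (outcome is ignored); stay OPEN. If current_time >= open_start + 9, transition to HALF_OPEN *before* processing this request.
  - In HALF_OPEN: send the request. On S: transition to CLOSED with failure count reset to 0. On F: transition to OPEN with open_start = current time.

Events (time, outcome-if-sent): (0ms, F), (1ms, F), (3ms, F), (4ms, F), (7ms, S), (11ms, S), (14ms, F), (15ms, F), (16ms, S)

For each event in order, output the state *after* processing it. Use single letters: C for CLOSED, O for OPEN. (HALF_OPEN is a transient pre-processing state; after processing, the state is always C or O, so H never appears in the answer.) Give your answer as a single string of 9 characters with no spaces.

Answer: CCOOOOOOO

Derivation:
State after each event:
  event#1 t=0ms outcome=F: state=CLOSED
  event#2 t=1ms outcome=F: state=CLOSED
  event#3 t=3ms outcome=F: state=OPEN
  event#4 t=4ms outcome=F: state=OPEN
  event#5 t=7ms outcome=S: state=OPEN
  event#6 t=11ms outcome=S: state=OPEN
  event#7 t=14ms outcome=F: state=OPEN
  event#8 t=15ms outcome=F: state=OPEN
  event#9 t=16ms outcome=S: state=OPEN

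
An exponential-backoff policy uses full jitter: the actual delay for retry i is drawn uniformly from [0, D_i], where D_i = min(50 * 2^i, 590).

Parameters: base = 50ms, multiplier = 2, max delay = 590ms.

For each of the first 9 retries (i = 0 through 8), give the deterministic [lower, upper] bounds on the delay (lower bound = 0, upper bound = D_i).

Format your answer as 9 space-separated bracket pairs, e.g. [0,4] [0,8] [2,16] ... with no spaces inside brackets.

Computing bounds per retry:
  i=0: D_i=min(50*2^0,590)=50, bounds=[0,50]
  i=1: D_i=min(50*2^1,590)=100, bounds=[0,100]
  i=2: D_i=min(50*2^2,590)=200, bounds=[0,200]
  i=3: D_i=min(50*2^3,590)=400, bounds=[0,400]
  i=4: D_i=min(50*2^4,590)=590, bounds=[0,590]
  i=5: D_i=min(50*2^5,590)=590, bounds=[0,590]
  i=6: D_i=min(50*2^6,590)=590, bounds=[0,590]
  i=7: D_i=min(50*2^7,590)=590, bounds=[0,590]
  i=8: D_i=min(50*2^8,590)=590, bounds=[0,590]

Answer: [0,50] [0,100] [0,200] [0,400] [0,590] [0,590] [0,590] [0,590] [0,590]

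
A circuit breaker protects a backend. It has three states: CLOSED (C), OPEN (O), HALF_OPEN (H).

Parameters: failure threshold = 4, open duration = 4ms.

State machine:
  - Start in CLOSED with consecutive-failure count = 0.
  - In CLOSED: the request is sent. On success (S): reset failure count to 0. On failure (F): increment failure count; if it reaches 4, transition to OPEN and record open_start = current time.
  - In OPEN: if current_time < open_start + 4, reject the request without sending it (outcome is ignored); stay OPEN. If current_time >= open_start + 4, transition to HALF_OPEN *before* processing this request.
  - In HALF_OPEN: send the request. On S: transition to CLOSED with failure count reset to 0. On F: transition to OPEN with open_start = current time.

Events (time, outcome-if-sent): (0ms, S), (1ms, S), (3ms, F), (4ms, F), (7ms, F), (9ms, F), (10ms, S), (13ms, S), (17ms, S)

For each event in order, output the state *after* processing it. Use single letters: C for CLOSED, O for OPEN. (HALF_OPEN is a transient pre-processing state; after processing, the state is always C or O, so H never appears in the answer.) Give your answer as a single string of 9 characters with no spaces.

Answer: CCCCCOOCC

Derivation:
State after each event:
  event#1 t=0ms outcome=S: state=CLOSED
  event#2 t=1ms outcome=S: state=CLOSED
  event#3 t=3ms outcome=F: state=CLOSED
  event#4 t=4ms outcome=F: state=CLOSED
  event#5 t=7ms outcome=F: state=CLOSED
  event#6 t=9ms outcome=F: state=OPEN
  event#7 t=10ms outcome=S: state=OPEN
  event#8 t=13ms outcome=S: state=CLOSED
  event#9 t=17ms outcome=S: state=CLOSED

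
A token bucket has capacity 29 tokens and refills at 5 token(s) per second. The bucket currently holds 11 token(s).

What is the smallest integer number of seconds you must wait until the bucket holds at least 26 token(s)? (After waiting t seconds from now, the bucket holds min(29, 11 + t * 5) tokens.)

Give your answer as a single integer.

Need 11 + t * 5 >= 26, so t >= 15/5.
Smallest integer t = ceil(15/5) = 3.

Answer: 3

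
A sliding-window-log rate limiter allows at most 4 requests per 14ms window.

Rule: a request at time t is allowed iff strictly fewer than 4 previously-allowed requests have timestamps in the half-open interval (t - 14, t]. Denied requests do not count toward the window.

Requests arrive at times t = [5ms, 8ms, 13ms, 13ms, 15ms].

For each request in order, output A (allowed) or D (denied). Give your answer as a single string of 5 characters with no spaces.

Answer: AAAAD

Derivation:
Tracking allowed requests in the window:
  req#1 t=5ms: ALLOW
  req#2 t=8ms: ALLOW
  req#3 t=13ms: ALLOW
  req#4 t=13ms: ALLOW
  req#5 t=15ms: DENY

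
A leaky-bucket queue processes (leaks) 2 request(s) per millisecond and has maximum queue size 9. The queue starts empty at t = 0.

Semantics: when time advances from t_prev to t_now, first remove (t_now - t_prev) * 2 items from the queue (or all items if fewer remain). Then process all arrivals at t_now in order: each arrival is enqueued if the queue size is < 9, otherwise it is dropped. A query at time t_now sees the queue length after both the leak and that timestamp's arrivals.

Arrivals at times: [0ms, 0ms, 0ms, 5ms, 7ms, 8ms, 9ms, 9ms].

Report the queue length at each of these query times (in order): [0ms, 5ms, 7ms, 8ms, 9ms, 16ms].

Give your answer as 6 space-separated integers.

Answer: 3 1 1 1 2 0

Derivation:
Queue lengths at query times:
  query t=0ms: backlog = 3
  query t=5ms: backlog = 1
  query t=7ms: backlog = 1
  query t=8ms: backlog = 1
  query t=9ms: backlog = 2
  query t=16ms: backlog = 0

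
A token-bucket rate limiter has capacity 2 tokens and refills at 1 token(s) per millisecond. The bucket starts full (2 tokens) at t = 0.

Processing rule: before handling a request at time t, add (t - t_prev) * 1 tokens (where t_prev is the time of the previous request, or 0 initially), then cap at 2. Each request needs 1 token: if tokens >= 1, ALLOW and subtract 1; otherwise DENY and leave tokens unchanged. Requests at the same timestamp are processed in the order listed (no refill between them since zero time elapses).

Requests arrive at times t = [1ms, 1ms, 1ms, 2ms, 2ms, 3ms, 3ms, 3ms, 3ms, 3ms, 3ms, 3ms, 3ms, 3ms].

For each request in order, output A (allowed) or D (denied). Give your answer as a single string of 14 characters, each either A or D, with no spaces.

Simulating step by step:
  req#1 t=1ms: ALLOW
  req#2 t=1ms: ALLOW
  req#3 t=1ms: DENY
  req#4 t=2ms: ALLOW
  req#5 t=2ms: DENY
  req#6 t=3ms: ALLOW
  req#7 t=3ms: DENY
  req#8 t=3ms: DENY
  req#9 t=3ms: DENY
  req#10 t=3ms: DENY
  req#11 t=3ms: DENY
  req#12 t=3ms: DENY
  req#13 t=3ms: DENY
  req#14 t=3ms: DENY

Answer: AADADADDDDDDDD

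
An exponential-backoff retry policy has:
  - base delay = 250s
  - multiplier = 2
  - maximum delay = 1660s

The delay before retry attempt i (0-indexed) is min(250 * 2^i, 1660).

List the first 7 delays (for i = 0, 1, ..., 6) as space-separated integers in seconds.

Computing each delay:
  i=0: min(250*2^0, 1660) = 250
  i=1: min(250*2^1, 1660) = 500
  i=2: min(250*2^2, 1660) = 1000
  i=3: min(250*2^3, 1660) = 1660
  i=4: min(250*2^4, 1660) = 1660
  i=5: min(250*2^5, 1660) = 1660
  i=6: min(250*2^6, 1660) = 1660

Answer: 250 500 1000 1660 1660 1660 1660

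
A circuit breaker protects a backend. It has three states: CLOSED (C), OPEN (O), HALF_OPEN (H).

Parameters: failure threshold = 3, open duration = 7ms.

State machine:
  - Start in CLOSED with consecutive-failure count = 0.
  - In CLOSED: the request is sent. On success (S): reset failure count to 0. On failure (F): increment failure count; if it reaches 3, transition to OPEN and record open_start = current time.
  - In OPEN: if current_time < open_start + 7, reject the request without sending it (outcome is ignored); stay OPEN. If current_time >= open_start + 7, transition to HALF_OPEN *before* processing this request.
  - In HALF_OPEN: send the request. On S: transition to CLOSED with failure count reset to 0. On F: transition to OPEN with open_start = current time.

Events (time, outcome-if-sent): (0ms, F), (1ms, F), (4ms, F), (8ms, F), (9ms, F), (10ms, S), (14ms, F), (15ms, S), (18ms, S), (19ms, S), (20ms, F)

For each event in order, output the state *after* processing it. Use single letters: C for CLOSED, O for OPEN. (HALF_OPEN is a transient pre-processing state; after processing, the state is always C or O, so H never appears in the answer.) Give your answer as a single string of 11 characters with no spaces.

Answer: CCOOOOOOOOO

Derivation:
State after each event:
  event#1 t=0ms outcome=F: state=CLOSED
  event#2 t=1ms outcome=F: state=CLOSED
  event#3 t=4ms outcome=F: state=OPEN
  event#4 t=8ms outcome=F: state=OPEN
  event#5 t=9ms outcome=F: state=OPEN
  event#6 t=10ms outcome=S: state=OPEN
  event#7 t=14ms outcome=F: state=OPEN
  event#8 t=15ms outcome=S: state=OPEN
  event#9 t=18ms outcome=S: state=OPEN
  event#10 t=19ms outcome=S: state=OPEN
  event#11 t=20ms outcome=F: state=OPEN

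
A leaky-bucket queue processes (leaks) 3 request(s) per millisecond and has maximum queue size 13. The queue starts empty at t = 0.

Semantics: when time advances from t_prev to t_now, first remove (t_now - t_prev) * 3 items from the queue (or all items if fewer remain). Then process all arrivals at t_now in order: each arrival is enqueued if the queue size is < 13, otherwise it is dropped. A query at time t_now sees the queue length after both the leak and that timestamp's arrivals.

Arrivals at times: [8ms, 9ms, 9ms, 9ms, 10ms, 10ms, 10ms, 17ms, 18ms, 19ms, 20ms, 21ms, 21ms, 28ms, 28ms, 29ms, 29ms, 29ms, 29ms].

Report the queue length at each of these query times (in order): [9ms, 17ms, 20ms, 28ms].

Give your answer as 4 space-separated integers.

Answer: 3 1 1 2

Derivation:
Queue lengths at query times:
  query t=9ms: backlog = 3
  query t=17ms: backlog = 1
  query t=20ms: backlog = 1
  query t=28ms: backlog = 2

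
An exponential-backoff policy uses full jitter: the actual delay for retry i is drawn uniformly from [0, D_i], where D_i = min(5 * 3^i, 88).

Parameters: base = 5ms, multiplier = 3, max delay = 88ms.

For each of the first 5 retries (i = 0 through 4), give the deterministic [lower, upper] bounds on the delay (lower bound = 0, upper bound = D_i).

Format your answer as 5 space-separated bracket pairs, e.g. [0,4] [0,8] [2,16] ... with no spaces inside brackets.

Computing bounds per retry:
  i=0: D_i=min(5*3^0,88)=5, bounds=[0,5]
  i=1: D_i=min(5*3^1,88)=15, bounds=[0,15]
  i=2: D_i=min(5*3^2,88)=45, bounds=[0,45]
  i=3: D_i=min(5*3^3,88)=88, bounds=[0,88]
  i=4: D_i=min(5*3^4,88)=88, bounds=[0,88]

Answer: [0,5] [0,15] [0,45] [0,88] [0,88]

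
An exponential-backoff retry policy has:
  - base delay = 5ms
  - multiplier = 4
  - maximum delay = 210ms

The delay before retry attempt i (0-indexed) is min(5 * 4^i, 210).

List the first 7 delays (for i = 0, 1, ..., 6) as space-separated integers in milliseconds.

Answer: 5 20 80 210 210 210 210

Derivation:
Computing each delay:
  i=0: min(5*4^0, 210) = 5
  i=1: min(5*4^1, 210) = 20
  i=2: min(5*4^2, 210) = 80
  i=3: min(5*4^3, 210) = 210
  i=4: min(5*4^4, 210) = 210
  i=5: min(5*4^5, 210) = 210
  i=6: min(5*4^6, 210) = 210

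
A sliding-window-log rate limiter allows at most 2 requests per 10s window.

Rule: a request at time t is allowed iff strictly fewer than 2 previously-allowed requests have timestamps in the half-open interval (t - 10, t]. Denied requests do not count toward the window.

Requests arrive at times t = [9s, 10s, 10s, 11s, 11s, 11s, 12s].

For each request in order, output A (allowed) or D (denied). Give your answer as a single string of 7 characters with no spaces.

Answer: AADDDDD

Derivation:
Tracking allowed requests in the window:
  req#1 t=9s: ALLOW
  req#2 t=10s: ALLOW
  req#3 t=10s: DENY
  req#4 t=11s: DENY
  req#5 t=11s: DENY
  req#6 t=11s: DENY
  req#7 t=12s: DENY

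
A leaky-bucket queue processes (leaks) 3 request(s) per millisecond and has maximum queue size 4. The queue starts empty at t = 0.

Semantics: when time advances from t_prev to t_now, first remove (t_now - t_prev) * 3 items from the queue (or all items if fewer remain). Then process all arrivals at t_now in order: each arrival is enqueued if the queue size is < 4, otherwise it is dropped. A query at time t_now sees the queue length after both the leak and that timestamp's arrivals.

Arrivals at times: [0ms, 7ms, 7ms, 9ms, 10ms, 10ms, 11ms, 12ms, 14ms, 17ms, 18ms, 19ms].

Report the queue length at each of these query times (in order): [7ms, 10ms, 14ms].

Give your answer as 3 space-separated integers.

Queue lengths at query times:
  query t=7ms: backlog = 2
  query t=10ms: backlog = 2
  query t=14ms: backlog = 1

Answer: 2 2 1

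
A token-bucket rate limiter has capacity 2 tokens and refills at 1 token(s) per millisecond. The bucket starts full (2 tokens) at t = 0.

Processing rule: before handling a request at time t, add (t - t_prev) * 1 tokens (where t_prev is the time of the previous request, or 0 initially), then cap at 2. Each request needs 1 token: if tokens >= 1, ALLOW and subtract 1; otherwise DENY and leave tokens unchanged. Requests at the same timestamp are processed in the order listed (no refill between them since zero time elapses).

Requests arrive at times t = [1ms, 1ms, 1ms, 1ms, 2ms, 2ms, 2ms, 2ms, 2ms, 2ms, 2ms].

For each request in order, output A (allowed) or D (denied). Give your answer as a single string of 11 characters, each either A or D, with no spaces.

Simulating step by step:
  req#1 t=1ms: ALLOW
  req#2 t=1ms: ALLOW
  req#3 t=1ms: DENY
  req#4 t=1ms: DENY
  req#5 t=2ms: ALLOW
  req#6 t=2ms: DENY
  req#7 t=2ms: DENY
  req#8 t=2ms: DENY
  req#9 t=2ms: DENY
  req#10 t=2ms: DENY
  req#11 t=2ms: DENY

Answer: AADDADDDDDD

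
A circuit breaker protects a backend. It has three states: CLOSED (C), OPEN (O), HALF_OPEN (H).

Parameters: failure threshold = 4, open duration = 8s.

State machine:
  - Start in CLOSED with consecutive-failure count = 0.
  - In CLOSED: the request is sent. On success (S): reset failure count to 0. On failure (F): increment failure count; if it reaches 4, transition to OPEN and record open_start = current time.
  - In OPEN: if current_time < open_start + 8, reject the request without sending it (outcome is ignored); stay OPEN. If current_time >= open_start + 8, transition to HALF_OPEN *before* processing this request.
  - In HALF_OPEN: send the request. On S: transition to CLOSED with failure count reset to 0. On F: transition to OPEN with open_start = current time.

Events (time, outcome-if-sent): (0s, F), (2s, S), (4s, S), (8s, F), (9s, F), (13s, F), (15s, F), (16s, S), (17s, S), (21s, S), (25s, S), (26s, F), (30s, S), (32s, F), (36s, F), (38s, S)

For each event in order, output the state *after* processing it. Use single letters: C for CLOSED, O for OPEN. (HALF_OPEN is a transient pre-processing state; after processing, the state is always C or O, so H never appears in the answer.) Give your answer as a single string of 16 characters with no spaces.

Answer: CCCCCCOOOOCCCCCC

Derivation:
State after each event:
  event#1 t=0s outcome=F: state=CLOSED
  event#2 t=2s outcome=S: state=CLOSED
  event#3 t=4s outcome=S: state=CLOSED
  event#4 t=8s outcome=F: state=CLOSED
  event#5 t=9s outcome=F: state=CLOSED
  event#6 t=13s outcome=F: state=CLOSED
  event#7 t=15s outcome=F: state=OPEN
  event#8 t=16s outcome=S: state=OPEN
  event#9 t=17s outcome=S: state=OPEN
  event#10 t=21s outcome=S: state=OPEN
  event#11 t=25s outcome=S: state=CLOSED
  event#12 t=26s outcome=F: state=CLOSED
  event#13 t=30s outcome=S: state=CLOSED
  event#14 t=32s outcome=F: state=CLOSED
  event#15 t=36s outcome=F: state=CLOSED
  event#16 t=38s outcome=S: state=CLOSED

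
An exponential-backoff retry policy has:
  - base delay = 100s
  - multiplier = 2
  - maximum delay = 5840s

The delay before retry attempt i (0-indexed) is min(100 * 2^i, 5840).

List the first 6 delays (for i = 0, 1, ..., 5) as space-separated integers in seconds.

Answer: 100 200 400 800 1600 3200

Derivation:
Computing each delay:
  i=0: min(100*2^0, 5840) = 100
  i=1: min(100*2^1, 5840) = 200
  i=2: min(100*2^2, 5840) = 400
  i=3: min(100*2^3, 5840) = 800
  i=4: min(100*2^4, 5840) = 1600
  i=5: min(100*2^5, 5840) = 3200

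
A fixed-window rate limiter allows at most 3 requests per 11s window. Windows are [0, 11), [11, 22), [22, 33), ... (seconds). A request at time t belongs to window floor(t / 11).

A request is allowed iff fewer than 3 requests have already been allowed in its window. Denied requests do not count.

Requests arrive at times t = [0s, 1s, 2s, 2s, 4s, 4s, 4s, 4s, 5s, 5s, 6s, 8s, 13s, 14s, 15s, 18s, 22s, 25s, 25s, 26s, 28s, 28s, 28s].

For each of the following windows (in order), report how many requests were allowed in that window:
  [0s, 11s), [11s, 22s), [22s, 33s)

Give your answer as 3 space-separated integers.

Answer: 3 3 3

Derivation:
Processing requests:
  req#1 t=0s (window 0): ALLOW
  req#2 t=1s (window 0): ALLOW
  req#3 t=2s (window 0): ALLOW
  req#4 t=2s (window 0): DENY
  req#5 t=4s (window 0): DENY
  req#6 t=4s (window 0): DENY
  req#7 t=4s (window 0): DENY
  req#8 t=4s (window 0): DENY
  req#9 t=5s (window 0): DENY
  req#10 t=5s (window 0): DENY
  req#11 t=6s (window 0): DENY
  req#12 t=8s (window 0): DENY
  req#13 t=13s (window 1): ALLOW
  req#14 t=14s (window 1): ALLOW
  req#15 t=15s (window 1): ALLOW
  req#16 t=18s (window 1): DENY
  req#17 t=22s (window 2): ALLOW
  req#18 t=25s (window 2): ALLOW
  req#19 t=25s (window 2): ALLOW
  req#20 t=26s (window 2): DENY
  req#21 t=28s (window 2): DENY
  req#22 t=28s (window 2): DENY
  req#23 t=28s (window 2): DENY

Allowed counts by window: 3 3 3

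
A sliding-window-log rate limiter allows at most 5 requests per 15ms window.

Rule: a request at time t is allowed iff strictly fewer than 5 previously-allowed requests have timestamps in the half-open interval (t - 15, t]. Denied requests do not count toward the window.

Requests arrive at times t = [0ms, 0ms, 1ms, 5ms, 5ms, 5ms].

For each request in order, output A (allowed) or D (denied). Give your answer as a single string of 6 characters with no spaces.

Tracking allowed requests in the window:
  req#1 t=0ms: ALLOW
  req#2 t=0ms: ALLOW
  req#3 t=1ms: ALLOW
  req#4 t=5ms: ALLOW
  req#5 t=5ms: ALLOW
  req#6 t=5ms: DENY

Answer: AAAAAD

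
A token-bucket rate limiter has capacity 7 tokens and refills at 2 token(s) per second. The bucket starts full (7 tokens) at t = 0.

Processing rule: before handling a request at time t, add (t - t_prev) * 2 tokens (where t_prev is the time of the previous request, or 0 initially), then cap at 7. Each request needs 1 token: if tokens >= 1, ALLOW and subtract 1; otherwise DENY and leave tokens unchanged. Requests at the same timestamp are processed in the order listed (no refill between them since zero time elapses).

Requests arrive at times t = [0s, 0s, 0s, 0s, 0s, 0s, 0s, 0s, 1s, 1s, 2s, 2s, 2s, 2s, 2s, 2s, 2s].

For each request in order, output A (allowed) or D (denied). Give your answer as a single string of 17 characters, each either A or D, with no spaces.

Answer: AAAAAAADAAAADDDDD

Derivation:
Simulating step by step:
  req#1 t=0s: ALLOW
  req#2 t=0s: ALLOW
  req#3 t=0s: ALLOW
  req#4 t=0s: ALLOW
  req#5 t=0s: ALLOW
  req#6 t=0s: ALLOW
  req#7 t=0s: ALLOW
  req#8 t=0s: DENY
  req#9 t=1s: ALLOW
  req#10 t=1s: ALLOW
  req#11 t=2s: ALLOW
  req#12 t=2s: ALLOW
  req#13 t=2s: DENY
  req#14 t=2s: DENY
  req#15 t=2s: DENY
  req#16 t=2s: DENY
  req#17 t=2s: DENY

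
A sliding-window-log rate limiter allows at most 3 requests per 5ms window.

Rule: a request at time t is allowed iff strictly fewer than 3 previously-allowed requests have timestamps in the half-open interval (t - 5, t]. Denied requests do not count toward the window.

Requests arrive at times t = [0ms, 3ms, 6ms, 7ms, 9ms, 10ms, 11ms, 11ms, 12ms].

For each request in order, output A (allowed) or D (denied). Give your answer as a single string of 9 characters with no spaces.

Tracking allowed requests in the window:
  req#1 t=0ms: ALLOW
  req#2 t=3ms: ALLOW
  req#3 t=6ms: ALLOW
  req#4 t=7ms: ALLOW
  req#5 t=9ms: ALLOW
  req#6 t=10ms: DENY
  req#7 t=11ms: ALLOW
  req#8 t=11ms: DENY
  req#9 t=12ms: ALLOW

Answer: AAAAADADA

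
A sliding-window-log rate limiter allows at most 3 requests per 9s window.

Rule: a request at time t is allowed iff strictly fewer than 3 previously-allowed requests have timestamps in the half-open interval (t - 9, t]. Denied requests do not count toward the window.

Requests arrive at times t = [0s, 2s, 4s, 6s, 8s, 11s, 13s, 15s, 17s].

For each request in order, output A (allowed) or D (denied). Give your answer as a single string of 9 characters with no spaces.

Answer: AAADDAAAD

Derivation:
Tracking allowed requests in the window:
  req#1 t=0s: ALLOW
  req#2 t=2s: ALLOW
  req#3 t=4s: ALLOW
  req#4 t=6s: DENY
  req#5 t=8s: DENY
  req#6 t=11s: ALLOW
  req#7 t=13s: ALLOW
  req#8 t=15s: ALLOW
  req#9 t=17s: DENY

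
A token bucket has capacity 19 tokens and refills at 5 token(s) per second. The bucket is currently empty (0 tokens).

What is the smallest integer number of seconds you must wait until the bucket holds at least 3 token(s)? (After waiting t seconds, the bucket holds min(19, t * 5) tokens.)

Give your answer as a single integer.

Answer: 1

Derivation:
Need t * 5 >= 3, so t >= 3/5.
Smallest integer t = ceil(3/5) = 1.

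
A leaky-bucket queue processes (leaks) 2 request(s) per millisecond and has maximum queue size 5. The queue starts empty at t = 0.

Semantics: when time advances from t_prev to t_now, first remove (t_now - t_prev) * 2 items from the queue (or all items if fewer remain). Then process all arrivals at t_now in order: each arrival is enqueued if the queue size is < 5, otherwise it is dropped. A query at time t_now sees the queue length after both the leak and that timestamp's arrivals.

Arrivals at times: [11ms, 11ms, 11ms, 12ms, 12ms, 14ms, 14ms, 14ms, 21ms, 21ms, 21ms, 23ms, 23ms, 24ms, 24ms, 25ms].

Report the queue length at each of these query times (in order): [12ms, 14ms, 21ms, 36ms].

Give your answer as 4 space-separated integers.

Queue lengths at query times:
  query t=12ms: backlog = 3
  query t=14ms: backlog = 3
  query t=21ms: backlog = 3
  query t=36ms: backlog = 0

Answer: 3 3 3 0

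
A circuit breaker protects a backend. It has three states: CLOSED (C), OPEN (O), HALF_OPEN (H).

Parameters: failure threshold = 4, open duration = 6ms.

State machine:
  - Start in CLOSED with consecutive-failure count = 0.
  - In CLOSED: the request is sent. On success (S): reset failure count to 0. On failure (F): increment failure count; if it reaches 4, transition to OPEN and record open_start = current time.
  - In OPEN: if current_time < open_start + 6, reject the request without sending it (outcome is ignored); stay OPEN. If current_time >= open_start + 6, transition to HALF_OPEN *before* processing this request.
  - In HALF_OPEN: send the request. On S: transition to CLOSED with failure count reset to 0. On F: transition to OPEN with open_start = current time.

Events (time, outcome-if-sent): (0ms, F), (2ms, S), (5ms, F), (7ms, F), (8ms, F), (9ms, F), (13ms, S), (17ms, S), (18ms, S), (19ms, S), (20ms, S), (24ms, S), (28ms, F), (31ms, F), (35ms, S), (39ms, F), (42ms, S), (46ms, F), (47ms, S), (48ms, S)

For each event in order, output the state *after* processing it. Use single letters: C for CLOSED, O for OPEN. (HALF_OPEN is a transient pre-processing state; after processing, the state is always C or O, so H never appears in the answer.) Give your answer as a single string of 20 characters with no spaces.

State after each event:
  event#1 t=0ms outcome=F: state=CLOSED
  event#2 t=2ms outcome=S: state=CLOSED
  event#3 t=5ms outcome=F: state=CLOSED
  event#4 t=7ms outcome=F: state=CLOSED
  event#5 t=8ms outcome=F: state=CLOSED
  event#6 t=9ms outcome=F: state=OPEN
  event#7 t=13ms outcome=S: state=OPEN
  event#8 t=17ms outcome=S: state=CLOSED
  event#9 t=18ms outcome=S: state=CLOSED
  event#10 t=19ms outcome=S: state=CLOSED
  event#11 t=20ms outcome=S: state=CLOSED
  event#12 t=24ms outcome=S: state=CLOSED
  event#13 t=28ms outcome=F: state=CLOSED
  event#14 t=31ms outcome=F: state=CLOSED
  event#15 t=35ms outcome=S: state=CLOSED
  event#16 t=39ms outcome=F: state=CLOSED
  event#17 t=42ms outcome=S: state=CLOSED
  event#18 t=46ms outcome=F: state=CLOSED
  event#19 t=47ms outcome=S: state=CLOSED
  event#20 t=48ms outcome=S: state=CLOSED

Answer: CCCCCOOCCCCCCCCCCCCC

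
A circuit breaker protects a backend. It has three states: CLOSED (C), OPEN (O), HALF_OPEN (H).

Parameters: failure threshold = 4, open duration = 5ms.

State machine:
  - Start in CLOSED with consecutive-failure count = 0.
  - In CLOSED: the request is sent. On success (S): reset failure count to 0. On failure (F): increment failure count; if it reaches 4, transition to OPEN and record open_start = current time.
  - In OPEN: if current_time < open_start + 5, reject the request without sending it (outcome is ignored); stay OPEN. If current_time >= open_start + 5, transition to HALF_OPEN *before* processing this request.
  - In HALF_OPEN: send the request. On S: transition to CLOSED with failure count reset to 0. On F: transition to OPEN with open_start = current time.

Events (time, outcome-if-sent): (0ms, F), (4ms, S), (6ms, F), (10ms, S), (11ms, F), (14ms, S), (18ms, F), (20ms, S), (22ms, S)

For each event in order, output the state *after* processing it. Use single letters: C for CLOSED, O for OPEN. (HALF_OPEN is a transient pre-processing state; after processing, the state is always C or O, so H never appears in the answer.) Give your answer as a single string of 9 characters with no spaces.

State after each event:
  event#1 t=0ms outcome=F: state=CLOSED
  event#2 t=4ms outcome=S: state=CLOSED
  event#3 t=6ms outcome=F: state=CLOSED
  event#4 t=10ms outcome=S: state=CLOSED
  event#5 t=11ms outcome=F: state=CLOSED
  event#6 t=14ms outcome=S: state=CLOSED
  event#7 t=18ms outcome=F: state=CLOSED
  event#8 t=20ms outcome=S: state=CLOSED
  event#9 t=22ms outcome=S: state=CLOSED

Answer: CCCCCCCCC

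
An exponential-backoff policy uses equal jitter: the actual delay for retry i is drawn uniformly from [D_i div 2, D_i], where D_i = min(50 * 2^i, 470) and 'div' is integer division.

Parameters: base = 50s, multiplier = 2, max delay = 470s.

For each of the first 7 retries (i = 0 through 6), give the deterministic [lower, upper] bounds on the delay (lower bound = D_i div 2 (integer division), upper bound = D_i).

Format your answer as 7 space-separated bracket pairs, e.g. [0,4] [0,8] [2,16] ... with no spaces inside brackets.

Answer: [25,50] [50,100] [100,200] [200,400] [235,470] [235,470] [235,470]

Derivation:
Computing bounds per retry:
  i=0: D_i=min(50*2^0,470)=50, bounds=[25,50]
  i=1: D_i=min(50*2^1,470)=100, bounds=[50,100]
  i=2: D_i=min(50*2^2,470)=200, bounds=[100,200]
  i=3: D_i=min(50*2^3,470)=400, bounds=[200,400]
  i=4: D_i=min(50*2^4,470)=470, bounds=[235,470]
  i=5: D_i=min(50*2^5,470)=470, bounds=[235,470]
  i=6: D_i=min(50*2^6,470)=470, bounds=[235,470]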